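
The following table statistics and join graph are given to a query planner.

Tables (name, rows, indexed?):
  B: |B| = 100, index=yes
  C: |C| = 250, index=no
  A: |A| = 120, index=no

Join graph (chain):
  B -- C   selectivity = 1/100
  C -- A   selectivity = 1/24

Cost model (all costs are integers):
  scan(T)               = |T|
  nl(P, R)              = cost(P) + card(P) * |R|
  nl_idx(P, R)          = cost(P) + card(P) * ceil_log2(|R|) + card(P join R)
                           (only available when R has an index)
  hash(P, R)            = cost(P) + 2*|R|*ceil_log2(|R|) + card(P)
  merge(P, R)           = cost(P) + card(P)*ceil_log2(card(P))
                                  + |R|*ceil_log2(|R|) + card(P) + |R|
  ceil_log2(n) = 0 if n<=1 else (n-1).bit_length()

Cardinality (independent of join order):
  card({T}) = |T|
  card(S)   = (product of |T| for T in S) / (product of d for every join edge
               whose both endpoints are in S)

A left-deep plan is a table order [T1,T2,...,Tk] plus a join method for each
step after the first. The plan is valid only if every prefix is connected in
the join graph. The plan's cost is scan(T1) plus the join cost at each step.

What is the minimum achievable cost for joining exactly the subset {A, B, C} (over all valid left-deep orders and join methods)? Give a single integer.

Selinger DP over subsets of {A,B,C}:
  {B}: scan cost=100, card=100
  {C}: scan cost=250, card=250
  {A}: scan cost=120, card=120
  {BC}: card=250; try (B,hash)→1900, (B,nl_idx)→2250, (C,merge)→3150, (B,merge)→3300, (C,hash)→4200, (C,nl)→25100 …(+1); best=1900 via (B,hash)
  {AC}: card=1250; try (A,hash)→2180, (C,merge)→3330, (A,merge)→3460, (C,hash)→4240, (C,nl)→30120, (A,nl)→30250; best=2180 via (A,hash)
  {ABC}: card=1250; try (A,hash)→3830, (B,hash)→4830, (A,merge)→5110, (B,nl_idx)→12180, (B,merge)→17980, (A,nl)→31900 …(+1); best=3830 via (A,hash)

3830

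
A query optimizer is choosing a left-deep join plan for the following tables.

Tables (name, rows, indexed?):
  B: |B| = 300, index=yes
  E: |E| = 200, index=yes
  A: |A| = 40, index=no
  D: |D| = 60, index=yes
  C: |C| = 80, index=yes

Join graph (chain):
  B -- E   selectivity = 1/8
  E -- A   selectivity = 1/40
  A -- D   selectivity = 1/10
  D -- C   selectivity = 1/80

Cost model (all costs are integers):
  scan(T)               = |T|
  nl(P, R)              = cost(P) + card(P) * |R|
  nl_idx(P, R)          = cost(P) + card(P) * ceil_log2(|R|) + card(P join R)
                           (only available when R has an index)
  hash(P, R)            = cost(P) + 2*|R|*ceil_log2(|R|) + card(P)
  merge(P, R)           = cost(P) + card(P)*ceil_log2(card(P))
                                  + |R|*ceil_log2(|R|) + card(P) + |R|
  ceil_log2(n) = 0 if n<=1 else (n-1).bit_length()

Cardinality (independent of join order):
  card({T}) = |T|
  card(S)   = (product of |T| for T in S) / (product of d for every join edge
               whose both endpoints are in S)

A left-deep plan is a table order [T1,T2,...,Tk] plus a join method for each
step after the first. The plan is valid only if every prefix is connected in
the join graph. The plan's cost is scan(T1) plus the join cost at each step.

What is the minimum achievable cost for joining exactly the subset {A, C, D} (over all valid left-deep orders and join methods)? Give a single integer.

Selinger DP over subsets of {A,C,D}:
  {A}: scan cost=40, card=40
  {D}: scan cost=60, card=60
  {C}: scan cost=80, card=80
  {AD}: card=240; try (D,nl_idx)→520, (A,hash)→600, (D,merge)→740, (A,merge)→760, (D,hash)→800, (D,nl)→2440 …(+1); best=520 via (D,nl_idx)
  {CD}: card=60; try (C,nl_idx)→540, (D,nl_idx)→620, (D,hash)→880, (C,merge)→1120, (D,merge)→1140, (C,hash)→1240 …(+2); best=540 via (C,nl_idx)
  {ACD}: card=240; try (A,hash)→1080, (A,merge)→1240, (C,hash)→1880, (C,nl_idx)→2440, (A,nl)→2940, (C,merge)→3320 …(+1); best=1080 via (A,hash)

1080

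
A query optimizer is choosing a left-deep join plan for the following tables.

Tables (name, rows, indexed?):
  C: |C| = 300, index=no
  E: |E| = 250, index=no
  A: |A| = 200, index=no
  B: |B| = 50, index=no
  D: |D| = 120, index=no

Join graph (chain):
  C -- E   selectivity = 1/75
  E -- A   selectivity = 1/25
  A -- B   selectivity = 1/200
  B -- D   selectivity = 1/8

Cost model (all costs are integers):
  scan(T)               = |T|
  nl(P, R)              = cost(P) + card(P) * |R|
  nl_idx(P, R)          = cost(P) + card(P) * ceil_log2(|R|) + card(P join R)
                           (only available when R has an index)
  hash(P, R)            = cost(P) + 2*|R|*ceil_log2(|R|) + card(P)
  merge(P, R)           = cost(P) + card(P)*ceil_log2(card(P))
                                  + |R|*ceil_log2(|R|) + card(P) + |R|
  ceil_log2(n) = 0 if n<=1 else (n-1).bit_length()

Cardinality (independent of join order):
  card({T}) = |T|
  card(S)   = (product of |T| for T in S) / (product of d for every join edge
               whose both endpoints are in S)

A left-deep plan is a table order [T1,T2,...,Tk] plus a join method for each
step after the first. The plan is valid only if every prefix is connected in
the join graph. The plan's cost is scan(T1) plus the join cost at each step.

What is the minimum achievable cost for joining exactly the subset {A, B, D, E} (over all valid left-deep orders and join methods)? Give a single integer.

5780

Selinger DP over subsets of {A,B,D,E}:
  {E}: scan cost=250, card=250
  {A}: scan cost=200, card=200
  {B}: scan cost=50, card=50
  {D}: scan cost=120, card=120
  {AE}: card=2000; try (A,hash)→3700, (E,merge)→4250, (A,merge)→4300, (E,hash)→4400, (E,nl)→50200, (A,nl)→50250; best=3700 via (A,hash)
  {AB}: card=50; try (B,hash)→1000, (A,merge)→2200, (B,merge)→2350, (A,hash)→3300, (A,nl)→10050, (B,nl)→10200; best=1000 via (B,hash)
  {BD}: card=750; try (B,hash)→840, (D,merge)→1360, (B,merge)→1430, (D,hash)→1780, (D,nl)→6050, (B,nl)→6120; best=840 via (B,hash)
  {ABE}: card=500; try (E,merge)→3600, (E,hash)→5050, (B,hash)→6300, (E,nl)→13500, (B,merge)→28050, (B,nl)→103700; best=3600 via (E,merge)
  {ABD}: card=750; try (D,merge)→2310, (D,hash)→2730, (A,hash)→4790, (D,nl)→7000, (A,merge)→10890, (A,nl)→150840; best=2310 via (D,merge)
  {ABDE}: card=7500; try (D,hash)→5780, (E,hash)→7060, (D,merge)→9560, (E,merge)→12810, (D,nl)→63600, (E,nl)→189810; best=5780 via (D,hash)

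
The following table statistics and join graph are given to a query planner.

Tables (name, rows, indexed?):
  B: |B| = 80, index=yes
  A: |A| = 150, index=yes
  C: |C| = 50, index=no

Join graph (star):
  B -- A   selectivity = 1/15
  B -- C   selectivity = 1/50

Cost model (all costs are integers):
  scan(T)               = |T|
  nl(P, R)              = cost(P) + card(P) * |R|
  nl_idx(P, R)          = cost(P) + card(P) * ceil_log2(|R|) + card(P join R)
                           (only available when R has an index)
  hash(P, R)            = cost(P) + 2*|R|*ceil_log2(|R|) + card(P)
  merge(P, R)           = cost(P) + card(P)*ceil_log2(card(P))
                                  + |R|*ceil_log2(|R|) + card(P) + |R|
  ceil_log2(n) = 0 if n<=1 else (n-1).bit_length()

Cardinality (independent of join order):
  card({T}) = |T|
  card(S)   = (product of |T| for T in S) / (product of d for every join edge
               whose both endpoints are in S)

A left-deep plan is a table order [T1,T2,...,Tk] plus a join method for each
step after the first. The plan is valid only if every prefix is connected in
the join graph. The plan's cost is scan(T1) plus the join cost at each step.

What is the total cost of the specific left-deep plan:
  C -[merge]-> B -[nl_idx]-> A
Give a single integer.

2480

step 1: scan C: cost=50, card=50
step 2: join B via merge
    card(P join B) = 50*80/(50) = 80
    cost = 50 + 50*6 + 80*7 + 50 + 80 = 1040
step 3: join A via nl_idx
    card(P join A) = 80*150/(15) = 800
    cost = 1040 + 80*8 + 800 = 2480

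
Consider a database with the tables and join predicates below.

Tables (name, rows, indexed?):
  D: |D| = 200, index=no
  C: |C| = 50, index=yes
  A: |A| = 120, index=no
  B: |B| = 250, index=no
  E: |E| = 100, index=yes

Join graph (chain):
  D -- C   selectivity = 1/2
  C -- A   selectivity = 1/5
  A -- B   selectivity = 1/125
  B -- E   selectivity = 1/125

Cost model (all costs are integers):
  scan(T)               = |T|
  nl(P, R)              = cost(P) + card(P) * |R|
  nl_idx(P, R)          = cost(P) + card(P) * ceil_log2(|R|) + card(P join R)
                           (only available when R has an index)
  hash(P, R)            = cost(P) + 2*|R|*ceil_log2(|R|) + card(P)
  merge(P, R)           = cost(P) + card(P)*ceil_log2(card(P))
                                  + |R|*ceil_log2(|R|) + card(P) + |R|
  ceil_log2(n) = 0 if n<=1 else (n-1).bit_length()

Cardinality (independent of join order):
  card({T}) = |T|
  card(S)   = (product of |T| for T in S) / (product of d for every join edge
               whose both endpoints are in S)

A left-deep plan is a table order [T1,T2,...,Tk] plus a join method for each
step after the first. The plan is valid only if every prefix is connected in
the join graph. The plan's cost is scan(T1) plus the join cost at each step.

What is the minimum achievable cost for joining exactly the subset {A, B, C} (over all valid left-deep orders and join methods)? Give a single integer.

Selinger DP over subsets of {A,B,C}:
  {C}: scan cost=50, card=50
  {A}: scan cost=120, card=120
  {B}: scan cost=250, card=250
  {AC}: card=1200; try (C,hash)→840, (A,merge)→1360, (C,merge)→1430, (A,hash)→1780, (C,nl_idx)→2040, (A,nl)→6050 …(+1); best=840 via (C,hash)
  {AB}: card=240; try (A,hash)→2180, (B,merge)→3330, (A,merge)→3460, (B,hash)→4240, (B,nl)→30120, (A,nl)→30250; best=2180 via (A,hash)
  {ABC}: card=2400; try (C,hash)→3020, (C,merge)→4690, (C,nl_idx)→6020, (B,hash)→6040, (C,nl)→14180, (B,merge)→17490 …(+1); best=3020 via (C,hash)

3020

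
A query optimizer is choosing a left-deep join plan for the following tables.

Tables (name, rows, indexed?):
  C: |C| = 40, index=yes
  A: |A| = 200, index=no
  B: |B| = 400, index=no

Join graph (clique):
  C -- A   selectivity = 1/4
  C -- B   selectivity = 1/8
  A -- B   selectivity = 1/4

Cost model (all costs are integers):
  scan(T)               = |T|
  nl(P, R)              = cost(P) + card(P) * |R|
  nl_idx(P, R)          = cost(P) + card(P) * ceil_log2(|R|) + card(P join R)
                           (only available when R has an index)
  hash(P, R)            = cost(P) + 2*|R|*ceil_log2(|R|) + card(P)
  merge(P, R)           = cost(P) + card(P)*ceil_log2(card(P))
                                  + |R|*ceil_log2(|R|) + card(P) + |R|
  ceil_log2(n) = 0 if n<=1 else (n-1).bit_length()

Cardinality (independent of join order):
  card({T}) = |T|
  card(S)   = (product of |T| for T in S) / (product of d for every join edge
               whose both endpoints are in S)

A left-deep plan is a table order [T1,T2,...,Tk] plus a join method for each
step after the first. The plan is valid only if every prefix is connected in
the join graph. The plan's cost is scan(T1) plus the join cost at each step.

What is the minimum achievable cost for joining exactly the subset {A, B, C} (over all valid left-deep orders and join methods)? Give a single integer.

Selinger DP over subsets of {A,B,C}:
  {C}: scan cost=40, card=40
  {A}: scan cost=200, card=200
  {B}: scan cost=400, card=400
  {AC}: card=2000; try (C,hash)→880, (A,merge)→2120, (C,merge)→2280, (A,hash)→3280, (C,nl_idx)→3400, (A,nl)→8040 …(+1); best=880 via (C,hash)
  {BC}: card=2000; try (C,hash)→1280, (B,merge)→4320, (C,merge)→4680, (C,nl_idx)→4800, (B,hash)→7280, (B,nl)→16040 …(+1); best=1280 via (C,hash)
  {AB}: card=20000; try (A,hash)→4000, (B,merge)→6000, (A,merge)→6200, (B,hash)→7600, (B,nl)→80200, (A,nl)→80400; best=4000 via (A,hash)
  {ABC}: card=25000; try (A,hash)→6480, (B,hash)→10080, (C,hash)→24480, (A,merge)→27080, (B,merge)→28880, (C,nl_idx)→149000 …(+4); best=6480 via (A,hash)

6480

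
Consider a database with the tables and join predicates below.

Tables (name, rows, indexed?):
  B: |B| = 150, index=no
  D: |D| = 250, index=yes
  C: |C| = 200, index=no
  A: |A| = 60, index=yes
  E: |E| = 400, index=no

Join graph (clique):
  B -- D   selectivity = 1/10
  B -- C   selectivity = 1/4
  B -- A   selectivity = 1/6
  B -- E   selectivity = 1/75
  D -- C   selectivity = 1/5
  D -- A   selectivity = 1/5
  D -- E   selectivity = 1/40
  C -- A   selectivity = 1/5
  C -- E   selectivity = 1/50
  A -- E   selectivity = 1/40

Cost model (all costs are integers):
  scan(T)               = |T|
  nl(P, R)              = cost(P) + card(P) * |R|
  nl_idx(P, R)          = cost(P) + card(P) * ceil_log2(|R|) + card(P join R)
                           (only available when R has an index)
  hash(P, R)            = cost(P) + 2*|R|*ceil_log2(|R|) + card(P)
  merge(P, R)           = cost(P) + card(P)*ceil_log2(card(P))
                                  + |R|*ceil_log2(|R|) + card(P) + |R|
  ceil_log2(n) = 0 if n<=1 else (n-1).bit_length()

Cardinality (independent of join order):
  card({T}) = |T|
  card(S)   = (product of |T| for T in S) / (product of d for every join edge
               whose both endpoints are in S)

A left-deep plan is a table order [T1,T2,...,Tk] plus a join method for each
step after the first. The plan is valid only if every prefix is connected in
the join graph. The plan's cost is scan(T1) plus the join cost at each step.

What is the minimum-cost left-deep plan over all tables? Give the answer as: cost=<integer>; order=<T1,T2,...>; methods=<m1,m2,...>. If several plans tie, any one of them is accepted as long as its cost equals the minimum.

cost=8095; order=E,A,B,D,C; methods=hash,hash,nl_idx,merge

Selinger DP (subsets sized 1..n):
  {B}: scan cost=150, card=150
  {D}: scan cost=250, card=250
  {C}: scan cost=200, card=200
  {A}: scan cost=60, card=60
  {E}: scan cost=400, card=400
  {BD}: card=3750; try (B,hash)→2900, (D,merge)→3750, (B,merge)→3850, (D,hash)→4300, (D,nl_idx)→5100, (D,nl)→37650 …(+1); best=2900 via (B,hash)
  {BC}: card=7500; try (B,hash)→2800, (C,merge)→3300, (B,merge)→3350, (C,hash)→3500, (C,nl)→30150, (B,nl)→30200; best=2800 via (B,hash)
  {AB}: card=1500; try (A,hash)→1020, (B,merge)→1830, (A,merge)→1920, (B,hash)→2520, (A,nl_idx)→2550, (B,nl)→9060 …(+1); best=1020 via (A,hash)
  {BE}: card=800; try (B,hash)→3200, (E,merge)→5500, (B,merge)→5750, (E,hash)→7500, (E,nl)→60150, (B,nl)→60400; best=3200 via (B,hash)
  {CD}: card=10000; try (C,hash)→3700, (D,merge)→4250, (C,merge)→4300, (D,hash)→4400, (D,nl_idx)→11800, (D,nl)→50200 …(+1); best=3700 via (C,hash)
  {AD}: card=3000; try (A,hash)→1220, (D,merge)→2730, (A,merge)→2920, (D,nl_idx)→3540, (D,hash)→4120, (A,nl_idx)→4750 …(+2); best=1220 via (A,hash)
  {DE}: card=2500; try (D,hash)→4800, (D,nl_idx)→6100, (E,merge)→6500, (D,merge)→6650, (E,hash)→7700, (E,nl)→100250 …(+1); best=4800 via (D,hash)
  {AC}: card=2400; try (A,hash)→1120, (C,merge)→2280, (A,merge)→2420, (C,hash)→3320, (A,nl_idx)→3800, (C,nl)→12060 …(+1); best=1120 via (A,hash)
  {CE}: card=1600; try (C,hash)→4000, (E,merge)→6000, (C,merge)→6200, (E,hash)→7600, (E,nl)→80200, (C,nl)→80400; best=4000 via (C,hash)
  {AE}: card=600; try (A,hash)→1520, (A,nl_idx)→3400, (E,merge)→4480, (A,merge)→4820, (E,hash)→7320, (E,nl)→24060 …(+1); best=1520 via (A,hash)
  {BCD}: card=37500; try (C,hash)→9850, (D,hash)→14300, (B,hash)→16100, (C,merge)→53450, (D,nl_idx)→100300, (D,merge)→110050 …(+4); best=9850 via (C,hash)
  {ABD}: card=7500; try (D,hash)→6520, (B,hash)→6620, (A,hash)→7370, (D,nl_idx)→20520, (D,merge)→21270, (A,nl_idx)→32900 …(+5); best=6520 via (D,hash)
  {BDE}: card=500; try (D,hash)→8000, (B,hash)→9700, (D,nl_idx)→10100, (E,hash)→13850, (D,merge)→14250, (B,merge)→38650 …(+4); best=8000 via (D,hash)
  {ABC}: card=15000; try (C,hash)→5720, (B,hash)→5920, (A,hash)→11020, (C,merge)→20820, (B,merge)→33670, (A,nl_idx)→62800 …(+4); best=5720 via (C,hash)
  {BCE}: card=800; try (C,hash)→7200, (B,hash)→8000, (C,merge)→13800, (E,hash)→17500, (B,merge)→24550, (E,merge)→111800 …(+3); best=7200 via (C,hash)
  {ABE}: card=200; try (B,hash)→4520, (A,hash)→4720, (A,nl_idx)→8200, (B,merge)→9470, (E,hash)→9720, (A,merge)→12420 …(+4); best=4520 via (B,hash)
  {ACD}: card=24000; try (C,hash)→7420, (D,hash)→7520, (A,hash)→14420, (D,merge)→34570, (C,merge)→42020, (D,nl_idx)→44320 …(+5); best=7420 via (C,hash)
  {CDE}: card=2000; try (D,hash)→9600, (C,hash)→10500, (D,nl_idx)→18800, (E,hash)→20900, (D,merge)→25450, (C,merge)→39100 …(+4); best=9600 via (D,hash)
  {ADE}: card=750; try (D,hash)→6120, (D,nl_idx)→7070, (A,hash)→8020, (D,merge)→10370, (E,hash)→11420, (A,nl_idx)→20550 …(+5); best=6120 via (D,hash)
  {ACE}: card=480; try (C,hash)→5320, (A,hash)→6320, (C,merge)→9920, (E,hash)→10720, (A,nl_idx)→14080, (A,merge)→23620 …(+4); best=5320 via (C,hash)
  {ABCD}: card=15000; try (C,hash)→17220, (D,hash)→24720, (B,hash)→33820, (A,hash)→48070, (C,merge)→113320, (D,nl_idx)→140720 …(+8); best=17220 via (C,hash)
  {BCDE}: card=100; try (C,hash)→11700, (D,hash)→12000, (D,nl_idx)→13700, (B,hash)→14000, (C,merge)→14800, (D,merge)→18250 …(+7); best=11700 via (C,hash)
  {ABDE}: card=25; try (D,nl_idx)→6145, (D,merge)→8570, (D,hash)→8720, (A,hash)→9220, (B,hash)→9270, (A,nl_idx)→11025 …(+8); best=6145 via (D,nl_idx)
  {ABCE}: card=40; try (C,hash)→7920, (C,merge)→8120, (B,hash)→8200, (A,hash)→8720, (B,merge)→11470, (A,nl_idx)→12040 …(+7); best=7920 via (C,hash)
  {ACDE}: card=120; try (D,nl_idx)→9280, (D,hash)→9800, (C,hash)→10070, (A,hash)→12320, (D,merge)→12370, (C,merge)→16170 …(+8); best=9280 via (D,nl_idx)
  {ABCDE}: card=1; try (C,merge)→8095, (D,nl_idx)→8241, (C,hash)→9370, (D,merge)→10450, (C,nl)→11145, (B,merge)→11590 …(+11); best=8095 via (C,merge)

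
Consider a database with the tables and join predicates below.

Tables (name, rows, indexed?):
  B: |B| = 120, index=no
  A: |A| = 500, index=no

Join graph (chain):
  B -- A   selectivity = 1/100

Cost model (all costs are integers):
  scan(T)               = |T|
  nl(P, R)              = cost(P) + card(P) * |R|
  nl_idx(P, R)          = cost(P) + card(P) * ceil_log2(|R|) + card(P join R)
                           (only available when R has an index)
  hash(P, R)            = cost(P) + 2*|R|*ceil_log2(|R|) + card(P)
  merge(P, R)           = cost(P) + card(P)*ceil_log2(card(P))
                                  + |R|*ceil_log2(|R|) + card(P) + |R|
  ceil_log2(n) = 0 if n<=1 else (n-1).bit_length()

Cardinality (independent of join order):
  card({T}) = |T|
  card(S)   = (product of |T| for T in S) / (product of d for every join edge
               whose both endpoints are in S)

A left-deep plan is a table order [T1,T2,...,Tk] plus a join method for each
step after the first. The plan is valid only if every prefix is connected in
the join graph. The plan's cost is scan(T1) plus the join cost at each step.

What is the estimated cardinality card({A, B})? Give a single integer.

Tables in S: A(500), B(120)
Edges inside S: B-A(d=100)
numerator = 500 * 120 = 60000
denominator = 100 = 100
card(S) = 60000 / 100 = 600

600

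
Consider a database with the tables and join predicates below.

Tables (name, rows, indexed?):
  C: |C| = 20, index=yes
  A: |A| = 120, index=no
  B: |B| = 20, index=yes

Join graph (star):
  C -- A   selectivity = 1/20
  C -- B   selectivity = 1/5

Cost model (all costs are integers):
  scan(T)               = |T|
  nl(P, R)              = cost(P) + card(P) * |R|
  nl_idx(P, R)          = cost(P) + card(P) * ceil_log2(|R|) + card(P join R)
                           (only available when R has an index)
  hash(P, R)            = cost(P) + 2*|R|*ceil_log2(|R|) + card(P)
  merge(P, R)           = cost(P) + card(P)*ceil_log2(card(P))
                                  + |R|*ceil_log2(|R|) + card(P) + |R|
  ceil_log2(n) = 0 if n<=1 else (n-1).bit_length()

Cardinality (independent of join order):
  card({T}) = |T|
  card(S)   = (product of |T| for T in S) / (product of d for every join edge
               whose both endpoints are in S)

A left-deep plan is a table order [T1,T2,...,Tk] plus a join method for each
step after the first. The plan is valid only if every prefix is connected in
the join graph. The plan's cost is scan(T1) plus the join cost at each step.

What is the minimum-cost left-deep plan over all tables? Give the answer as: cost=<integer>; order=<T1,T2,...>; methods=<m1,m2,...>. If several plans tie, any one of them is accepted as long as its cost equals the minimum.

Selinger DP (subsets sized 1..n):
  {C}: scan cost=20, card=20
  {A}: scan cost=120, card=120
  {B}: scan cost=20, card=20
  {AC}: card=120; try (C,hash)→440, (C,nl_idx)→840, (A,merge)→1100, (C,merge)→1200, (A,hash)→1720, (A,nl)→2420 …(+1); best=440 via (C,hash)
  {BC}: card=80; try (C,nl_idx)→200, (B,nl_idx)→200, (C,hash)→240, (B,hash)→240, (C,merge)→260, (B,merge)→260 …(+2); best=200 via (C,nl_idx)
  {ABC}: card=480; try (B,hash)→760, (B,merge)→1520, (B,nl_idx)→1520, (A,merge)→1800, (A,hash)→1960, (B,nl)→2840 …(+1); best=760 via (B,hash)

cost=760; order=A,C,B; methods=hash,hash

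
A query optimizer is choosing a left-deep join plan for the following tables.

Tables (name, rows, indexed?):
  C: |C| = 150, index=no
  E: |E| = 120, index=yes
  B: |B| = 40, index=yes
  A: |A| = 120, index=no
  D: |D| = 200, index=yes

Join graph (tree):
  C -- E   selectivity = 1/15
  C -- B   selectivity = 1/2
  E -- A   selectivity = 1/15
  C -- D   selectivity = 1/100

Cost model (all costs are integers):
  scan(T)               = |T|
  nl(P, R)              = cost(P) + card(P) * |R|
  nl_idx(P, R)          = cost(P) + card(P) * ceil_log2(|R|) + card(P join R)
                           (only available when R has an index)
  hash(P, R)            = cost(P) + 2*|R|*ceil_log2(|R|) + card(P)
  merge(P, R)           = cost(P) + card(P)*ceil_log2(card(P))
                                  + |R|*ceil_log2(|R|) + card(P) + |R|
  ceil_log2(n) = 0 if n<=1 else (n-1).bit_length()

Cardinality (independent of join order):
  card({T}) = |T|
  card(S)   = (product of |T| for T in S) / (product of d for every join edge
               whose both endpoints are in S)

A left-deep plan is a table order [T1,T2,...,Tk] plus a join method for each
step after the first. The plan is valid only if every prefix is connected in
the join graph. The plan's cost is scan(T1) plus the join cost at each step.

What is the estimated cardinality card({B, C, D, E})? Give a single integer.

48000

Tables in S: B(40), C(150), D(200), E(120)
Edges inside S: C-E(d=15), C-B(d=2), C-D(d=100)
numerator = 40 * 150 * 200 * 120 = 144000000
denominator = 15 * 2 * 100 = 3000
card(S) = 144000000 / 3000 = 48000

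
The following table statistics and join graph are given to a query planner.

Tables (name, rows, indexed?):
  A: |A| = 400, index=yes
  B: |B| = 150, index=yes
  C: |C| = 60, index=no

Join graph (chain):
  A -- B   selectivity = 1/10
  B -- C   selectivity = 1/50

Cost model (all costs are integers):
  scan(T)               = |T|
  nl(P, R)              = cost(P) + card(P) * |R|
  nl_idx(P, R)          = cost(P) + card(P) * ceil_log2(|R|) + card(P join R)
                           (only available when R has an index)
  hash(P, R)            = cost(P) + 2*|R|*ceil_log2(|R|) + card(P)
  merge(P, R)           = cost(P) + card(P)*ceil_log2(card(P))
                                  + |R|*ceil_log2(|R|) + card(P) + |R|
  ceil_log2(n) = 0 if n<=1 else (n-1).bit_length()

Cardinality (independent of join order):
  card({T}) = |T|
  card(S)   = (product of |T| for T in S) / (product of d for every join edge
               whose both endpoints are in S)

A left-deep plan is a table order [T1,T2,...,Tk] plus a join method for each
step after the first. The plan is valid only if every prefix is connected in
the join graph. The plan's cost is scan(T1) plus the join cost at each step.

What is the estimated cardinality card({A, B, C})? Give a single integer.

7200

Tables in S: A(400), B(150), C(60)
Edges inside S: A-B(d=10), B-C(d=50)
numerator = 400 * 150 * 60 = 3600000
denominator = 10 * 50 = 500
card(S) = 3600000 / 500 = 7200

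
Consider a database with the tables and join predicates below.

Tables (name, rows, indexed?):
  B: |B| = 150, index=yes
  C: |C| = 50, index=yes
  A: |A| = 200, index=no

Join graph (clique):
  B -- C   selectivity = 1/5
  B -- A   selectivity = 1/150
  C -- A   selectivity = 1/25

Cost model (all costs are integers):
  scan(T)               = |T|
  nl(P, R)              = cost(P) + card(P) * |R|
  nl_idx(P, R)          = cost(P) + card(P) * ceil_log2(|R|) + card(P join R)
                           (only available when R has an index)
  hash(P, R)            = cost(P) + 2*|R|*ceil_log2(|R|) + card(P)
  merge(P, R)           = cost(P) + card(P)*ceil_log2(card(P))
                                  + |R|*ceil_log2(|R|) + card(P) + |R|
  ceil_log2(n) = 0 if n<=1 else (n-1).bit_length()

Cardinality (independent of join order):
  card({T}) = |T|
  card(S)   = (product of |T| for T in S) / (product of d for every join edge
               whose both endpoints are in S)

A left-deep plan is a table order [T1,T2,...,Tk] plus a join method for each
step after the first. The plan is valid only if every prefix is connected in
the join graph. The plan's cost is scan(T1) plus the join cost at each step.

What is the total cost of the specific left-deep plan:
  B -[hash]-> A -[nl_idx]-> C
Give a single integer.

4780

step 1: scan B: cost=150, card=150
step 2: join A via hash
    card(P join A) = 150*200/(150) = 200
    cost = 150 + 2*200*8 + 150 = 3500
step 3: join C via nl_idx
    card(P join C) = 200*50/(5*25) = 80
    cost = 3500 + 200*6 + 80 = 4780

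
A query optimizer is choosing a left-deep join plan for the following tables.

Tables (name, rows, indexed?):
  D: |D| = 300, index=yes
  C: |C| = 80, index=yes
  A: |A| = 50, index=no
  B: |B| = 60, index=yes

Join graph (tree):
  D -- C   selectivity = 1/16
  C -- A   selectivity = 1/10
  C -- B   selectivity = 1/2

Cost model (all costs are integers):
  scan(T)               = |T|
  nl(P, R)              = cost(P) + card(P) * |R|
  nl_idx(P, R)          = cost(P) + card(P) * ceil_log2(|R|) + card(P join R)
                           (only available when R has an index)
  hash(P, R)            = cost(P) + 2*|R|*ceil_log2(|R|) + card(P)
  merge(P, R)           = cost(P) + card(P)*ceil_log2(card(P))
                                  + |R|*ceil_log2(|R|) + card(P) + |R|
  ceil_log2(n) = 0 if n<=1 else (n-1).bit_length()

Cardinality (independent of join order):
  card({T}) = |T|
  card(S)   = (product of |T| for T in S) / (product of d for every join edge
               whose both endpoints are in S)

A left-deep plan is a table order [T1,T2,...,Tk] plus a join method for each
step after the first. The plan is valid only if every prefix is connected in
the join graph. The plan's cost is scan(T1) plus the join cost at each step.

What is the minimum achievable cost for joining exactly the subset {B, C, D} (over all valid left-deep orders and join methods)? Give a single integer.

3940

Selinger DP over subsets of {B,C,D}:
  {D}: scan cost=300, card=300
  {C}: scan cost=80, card=80
  {B}: scan cost=60, card=60
  {CD}: card=1500; try (C,hash)→1720, (D,nl_idx)→2300, (D,merge)→3720, (C,nl_idx)→3900, (C,merge)→3940, (D,hash)→5560 …(+2); best=1720 via (C,hash)
  {BC}: card=2400; try (B,hash)→880, (C,merge)→1120, (B,merge)→1140, (C,hash)→1240, (C,nl_idx)→2880, (B,nl_idx)→2960 …(+2); best=880 via (B,hash)
  {BCD}: card=45000; try (B,hash)→3940, (D,hash)→8680, (B,merge)→20140, (D,merge)→35080, (B,nl_idx)→55720, (D,nl_idx)→67480 …(+2); best=3940 via (B,hash)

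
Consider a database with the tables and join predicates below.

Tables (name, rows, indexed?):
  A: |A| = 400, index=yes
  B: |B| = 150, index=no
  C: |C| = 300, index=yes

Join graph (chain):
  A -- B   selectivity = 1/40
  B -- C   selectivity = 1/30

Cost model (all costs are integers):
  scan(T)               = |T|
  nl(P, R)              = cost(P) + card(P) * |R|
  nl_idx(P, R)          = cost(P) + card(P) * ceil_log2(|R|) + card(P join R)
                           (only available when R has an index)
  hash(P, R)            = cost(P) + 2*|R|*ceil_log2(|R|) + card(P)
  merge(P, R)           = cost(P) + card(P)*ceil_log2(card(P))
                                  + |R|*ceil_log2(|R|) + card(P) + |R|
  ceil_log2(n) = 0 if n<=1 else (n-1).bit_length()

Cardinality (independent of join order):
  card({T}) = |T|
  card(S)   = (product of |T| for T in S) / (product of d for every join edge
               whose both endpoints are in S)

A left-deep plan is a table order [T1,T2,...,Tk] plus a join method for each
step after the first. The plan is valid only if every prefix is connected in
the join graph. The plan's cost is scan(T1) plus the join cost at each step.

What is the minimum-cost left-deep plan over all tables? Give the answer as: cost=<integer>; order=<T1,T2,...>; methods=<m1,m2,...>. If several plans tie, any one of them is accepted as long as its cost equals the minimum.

cost=9900; order=B,A,C; methods=nl_idx,hash

Selinger DP (subsets sized 1..n):
  {A}: scan cost=400, card=400
  {B}: scan cost=150, card=150
  {C}: scan cost=300, card=300
  {AB}: card=1500; try (A,nl_idx)→3000, (B,hash)→3200, (A,merge)→5500, (B,merge)→5750, (A,hash)→7500, (A,nl)→60150 …(+1); best=3000 via (A,nl_idx)
  {BC}: card=1500; try (C,nl_idx)→3000, (B,hash)→3000, (C,merge)→4500, (B,merge)→4650, (C,hash)→5700, (C,nl)→45150 …(+1); best=3000 via (C,nl_idx)
  {ABC}: card=15000; try (C,hash)→9900, (A,hash)→11700, (C,merge)→24000, (A,merge)→25000, (C,nl_idx)→31500, (A,nl_idx)→31500 …(+2); best=9900 via (C,hash)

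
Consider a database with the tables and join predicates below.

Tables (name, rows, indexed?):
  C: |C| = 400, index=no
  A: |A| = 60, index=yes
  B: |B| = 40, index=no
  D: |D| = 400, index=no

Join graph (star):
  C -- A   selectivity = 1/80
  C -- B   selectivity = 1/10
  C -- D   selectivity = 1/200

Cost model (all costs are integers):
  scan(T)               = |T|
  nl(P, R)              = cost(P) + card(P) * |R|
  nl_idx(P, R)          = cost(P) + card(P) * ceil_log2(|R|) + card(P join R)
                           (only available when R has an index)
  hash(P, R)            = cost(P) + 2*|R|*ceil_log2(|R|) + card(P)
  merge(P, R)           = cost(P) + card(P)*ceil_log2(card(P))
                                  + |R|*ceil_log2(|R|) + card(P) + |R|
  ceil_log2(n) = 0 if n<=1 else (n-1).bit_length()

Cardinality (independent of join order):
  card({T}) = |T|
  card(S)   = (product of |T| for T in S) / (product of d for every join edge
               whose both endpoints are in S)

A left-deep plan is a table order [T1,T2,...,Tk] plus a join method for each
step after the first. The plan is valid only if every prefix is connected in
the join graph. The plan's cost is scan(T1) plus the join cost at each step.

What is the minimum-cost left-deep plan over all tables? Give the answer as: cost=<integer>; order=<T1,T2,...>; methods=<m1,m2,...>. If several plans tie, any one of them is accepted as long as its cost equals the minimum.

Selinger DP (subsets sized 1..n):
  {C}: scan cost=400, card=400
  {A}: scan cost=60, card=60
  {B}: scan cost=40, card=40
  {D}: scan cost=400, card=400
  {AC}: card=300; try (A,hash)→1520, (A,nl_idx)→3100, (C,merge)→4480, (A,merge)→4820, (C,hash)→7320, (C,nl)→24060 …(+1); best=1520 via (A,hash)
  {BC}: card=1600; try (B,hash)→1280, (C,merge)→4320, (B,merge)→4680, (C,hash)→7280, (C,nl)→16040, (B,nl)→16400; best=1280 via (B,hash)
  {CD}: card=800; try (D,hash)→8000, (C,hash)→8000, (D,merge)→8400, (C,merge)→8400, (D,nl)→160400, (C,nl)→160400; best=8000 via (D,hash)
  {ABC}: card=1200; try (B,hash)→2300, (A,hash)→3600, (B,merge)→4800, (A,nl_idx)→12080, (B,nl)→13520, (A,merge)→20900 …(+1); best=2300 via (B,hash)
  {ACD}: card=600; try (D,merge)→8520, (D,hash)→9020, (A,hash)→9520, (A,nl_idx)→13400, (A,merge)→17220, (A,nl)→56000 …(+1); best=8520 via (D,merge)
  {BCD}: card=3200; try (B,hash)→9280, (D,hash)→10080, (B,merge)→17080, (D,merge)→24480, (B,nl)→40000, (D,nl)→641280; best=9280 via (B,hash)
  {ABCD}: card=2400; try (B,hash)→9600, (D,hash)→10700, (A,hash)→13200, (B,merge)→15400, (D,merge)→20700, (A,nl_idx)→30880 …(+4); best=9600 via (B,hash)

cost=9600; order=C,A,D,B; methods=hash,merge,hash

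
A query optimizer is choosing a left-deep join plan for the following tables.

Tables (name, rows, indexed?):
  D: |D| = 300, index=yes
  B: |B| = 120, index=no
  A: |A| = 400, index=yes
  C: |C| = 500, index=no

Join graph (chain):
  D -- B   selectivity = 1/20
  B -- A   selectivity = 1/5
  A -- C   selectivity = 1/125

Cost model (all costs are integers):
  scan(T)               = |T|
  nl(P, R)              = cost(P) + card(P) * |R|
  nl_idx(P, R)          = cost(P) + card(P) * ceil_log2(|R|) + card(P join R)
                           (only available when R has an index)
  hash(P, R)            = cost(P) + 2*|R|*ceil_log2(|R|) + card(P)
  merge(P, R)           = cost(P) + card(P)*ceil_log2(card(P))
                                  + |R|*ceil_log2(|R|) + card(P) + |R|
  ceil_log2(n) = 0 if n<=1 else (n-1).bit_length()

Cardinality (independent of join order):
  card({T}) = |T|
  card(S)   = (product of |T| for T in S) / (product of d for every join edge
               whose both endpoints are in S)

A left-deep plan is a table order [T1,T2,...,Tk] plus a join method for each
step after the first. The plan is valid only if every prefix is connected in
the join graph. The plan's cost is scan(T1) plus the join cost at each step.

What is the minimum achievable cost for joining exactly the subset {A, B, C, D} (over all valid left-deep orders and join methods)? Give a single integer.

53680

Selinger DP over subsets of {A,B,C,D}:
  {D}: scan cost=300, card=300
  {B}: scan cost=120, card=120
  {A}: scan cost=400, card=400
  {C}: scan cost=500, card=500
  {BD}: card=1800; try (B,hash)→2280, (D,nl_idx)→3000, (D,merge)→4080, (B,merge)→4260, (D,hash)→5640, (D,nl)→36120 …(+1); best=2280 via (B,hash)
  {AB}: card=9600; try (B,hash)→2480, (A,merge)→5080, (B,merge)→5360, (A,hash)→7440, (A,nl_idx)→10800, (A,nl)→48120 …(+1); best=2480 via (B,hash)
  {AC}: card=1600; try (A,nl_idx)→6600, (A,hash)→8200, (C,merge)→9400, (A,merge)→9500, (C,hash)→9800, (C,nl)→200400 …(+1); best=6600 via (A,nl_idx)
  {ABD}: card=144000; try (A,hash)→11280, (D,hash)→17480, (A,merge)→27880, (D,merge)→149480, (A,nl_idx)→162480, (D,nl_idx)→232880 …(+2); best=11280 via (A,hash)
  {ABC}: card=38400; try (B,hash)→9880, (C,hash)→21080, (B,merge)→26760, (C,merge)→151480, (B,nl)→198600, (C,nl)→4802480; best=9880 via (B,hash)
  {ABCD}: card=576000; try (D,hash)→53680, (C,hash)→164280, (D,merge)→665680, (D,nl_idx)→931480, (C,merge)→2752280, (D,nl)→11529880 …(+1); best=53680 via (D,hash)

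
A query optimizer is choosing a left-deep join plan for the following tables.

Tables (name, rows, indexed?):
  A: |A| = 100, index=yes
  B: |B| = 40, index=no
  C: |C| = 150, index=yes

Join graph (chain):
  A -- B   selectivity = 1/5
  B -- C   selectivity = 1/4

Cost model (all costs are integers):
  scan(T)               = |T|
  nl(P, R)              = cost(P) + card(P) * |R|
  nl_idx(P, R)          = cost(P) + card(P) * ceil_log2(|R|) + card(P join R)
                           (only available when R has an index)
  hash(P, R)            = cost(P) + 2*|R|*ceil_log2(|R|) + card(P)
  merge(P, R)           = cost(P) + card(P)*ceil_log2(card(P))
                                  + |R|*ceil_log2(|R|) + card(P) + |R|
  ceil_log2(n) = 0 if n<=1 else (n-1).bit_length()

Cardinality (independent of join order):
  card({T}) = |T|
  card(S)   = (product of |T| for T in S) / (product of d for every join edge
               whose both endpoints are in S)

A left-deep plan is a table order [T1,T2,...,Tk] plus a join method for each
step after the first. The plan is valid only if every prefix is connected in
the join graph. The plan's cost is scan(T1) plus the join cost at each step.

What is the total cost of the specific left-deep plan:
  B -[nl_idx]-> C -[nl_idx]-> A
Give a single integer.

42360

step 1: scan B: cost=40, card=40
step 2: join C via nl_idx
    card(P join C) = 40*150/(4) = 1500
    cost = 40 + 40*8 + 1500 = 1860
step 3: join A via nl_idx
    card(P join A) = 1500*100/(5) = 30000
    cost = 1860 + 1500*7 + 30000 = 42360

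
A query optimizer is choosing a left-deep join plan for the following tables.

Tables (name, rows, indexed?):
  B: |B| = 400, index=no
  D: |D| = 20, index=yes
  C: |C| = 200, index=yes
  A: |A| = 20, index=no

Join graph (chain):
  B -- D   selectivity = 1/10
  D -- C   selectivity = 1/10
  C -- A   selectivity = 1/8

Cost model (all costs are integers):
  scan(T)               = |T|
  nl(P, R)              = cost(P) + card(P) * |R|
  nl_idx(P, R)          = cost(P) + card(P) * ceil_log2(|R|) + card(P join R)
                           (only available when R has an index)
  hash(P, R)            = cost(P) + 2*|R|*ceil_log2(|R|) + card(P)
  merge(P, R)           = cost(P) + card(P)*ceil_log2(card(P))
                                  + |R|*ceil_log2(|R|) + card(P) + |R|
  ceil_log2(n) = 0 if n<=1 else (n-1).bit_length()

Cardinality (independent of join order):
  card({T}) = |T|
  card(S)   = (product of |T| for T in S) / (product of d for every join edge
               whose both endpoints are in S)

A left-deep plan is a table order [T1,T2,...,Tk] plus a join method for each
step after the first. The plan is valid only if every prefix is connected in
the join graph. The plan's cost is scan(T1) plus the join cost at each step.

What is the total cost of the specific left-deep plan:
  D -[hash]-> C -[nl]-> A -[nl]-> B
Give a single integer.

step 1: scan D: cost=20, card=20
step 2: join C via hash
    card(P join C) = 20*200/(10) = 400
    cost = 20 + 2*200*8 + 20 = 3240
step 3: join A via nl
    card(P join A) = 400*20/(8) = 1000
    cost = 3240 + 400*20 = 11240
step 4: join B via nl
    card(P join B) = 1000*400/(10) = 40000
    cost = 11240 + 1000*400 = 411240

411240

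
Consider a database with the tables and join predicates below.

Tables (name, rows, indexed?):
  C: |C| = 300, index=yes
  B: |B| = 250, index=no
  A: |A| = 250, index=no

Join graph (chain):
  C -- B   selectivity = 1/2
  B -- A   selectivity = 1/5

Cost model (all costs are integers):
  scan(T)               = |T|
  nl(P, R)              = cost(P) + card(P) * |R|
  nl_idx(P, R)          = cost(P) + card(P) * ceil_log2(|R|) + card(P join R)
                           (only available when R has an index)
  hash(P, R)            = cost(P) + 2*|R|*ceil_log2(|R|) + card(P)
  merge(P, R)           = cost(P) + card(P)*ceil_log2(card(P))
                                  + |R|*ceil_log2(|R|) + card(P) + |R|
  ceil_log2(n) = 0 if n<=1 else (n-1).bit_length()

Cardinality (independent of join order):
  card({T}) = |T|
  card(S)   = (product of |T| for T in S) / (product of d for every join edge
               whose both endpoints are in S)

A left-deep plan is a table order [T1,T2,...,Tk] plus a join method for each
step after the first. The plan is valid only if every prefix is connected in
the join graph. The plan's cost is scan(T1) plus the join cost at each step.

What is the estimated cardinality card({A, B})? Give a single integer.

12500

Tables in S: A(250), B(250)
Edges inside S: B-A(d=5)
numerator = 250 * 250 = 62500
denominator = 5 = 5
card(S) = 62500 / 5 = 12500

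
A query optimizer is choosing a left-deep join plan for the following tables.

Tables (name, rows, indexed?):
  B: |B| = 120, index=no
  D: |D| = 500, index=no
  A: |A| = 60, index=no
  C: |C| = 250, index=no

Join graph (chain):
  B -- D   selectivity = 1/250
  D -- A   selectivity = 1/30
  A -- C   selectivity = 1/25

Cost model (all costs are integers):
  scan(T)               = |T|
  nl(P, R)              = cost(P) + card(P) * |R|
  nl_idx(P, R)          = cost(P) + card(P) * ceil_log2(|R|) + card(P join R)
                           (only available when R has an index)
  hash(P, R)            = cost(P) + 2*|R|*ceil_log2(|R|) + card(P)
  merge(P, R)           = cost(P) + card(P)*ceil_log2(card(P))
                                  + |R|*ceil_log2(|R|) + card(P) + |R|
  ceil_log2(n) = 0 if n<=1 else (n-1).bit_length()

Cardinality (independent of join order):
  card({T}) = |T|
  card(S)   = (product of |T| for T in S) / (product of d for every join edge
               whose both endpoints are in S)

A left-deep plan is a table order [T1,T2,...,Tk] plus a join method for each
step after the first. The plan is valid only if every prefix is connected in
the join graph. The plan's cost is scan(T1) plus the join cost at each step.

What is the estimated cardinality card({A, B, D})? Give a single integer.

480

Tables in S: A(60), B(120), D(500)
Edges inside S: B-D(d=250), D-A(d=30)
numerator = 60 * 120 * 500 = 3600000
denominator = 250 * 30 = 7500
card(S) = 3600000 / 7500 = 480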